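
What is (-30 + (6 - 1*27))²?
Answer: 2601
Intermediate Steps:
(-30 + (6 - 1*27))² = (-30 + (6 - 27))² = (-30 - 21)² = (-51)² = 2601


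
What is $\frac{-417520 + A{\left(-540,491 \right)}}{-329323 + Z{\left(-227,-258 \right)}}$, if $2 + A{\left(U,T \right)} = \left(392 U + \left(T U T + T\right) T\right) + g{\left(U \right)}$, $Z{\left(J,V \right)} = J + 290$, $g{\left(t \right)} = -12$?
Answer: $\frac{63920604473}{329260} \approx 1.9413 \cdot 10^{5}$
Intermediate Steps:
$Z{\left(J,V \right)} = 290 + J$
$A{\left(U,T \right)} = -14 + 392 U + T \left(T + U T^{2}\right)$ ($A{\left(U,T \right)} = -2 - \left(12 - 392 U - \left(T U T + T\right) T\right) = -2 - \left(12 - 392 U - \left(U T^{2} + T\right) T\right) = -2 - \left(12 - 392 U - \left(T + U T^{2}\right) T\right) = -2 - \left(12 - 392 U - T \left(T + U T^{2}\right)\right) = -2 + \left(-12 + 392 U + T \left(T + U T^{2}\right)\right) = -14 + 392 U + T \left(T + U T^{2}\right)$)
$\frac{-417520 + A{\left(-540,491 \right)}}{-329323 + Z{\left(-227,-258 \right)}} = \frac{-417520 + \left(-14 + 491^{2} + 392 \left(-540\right) - 540 \cdot 491^{3}\right)}{-329323 + \left(290 - 227\right)} = \frac{-417520 - 63920186953}{-329323 + 63} = \frac{-417520 - 63920186953}{-329260} = \left(-417520 - 63920186953\right) \left(- \frac{1}{329260}\right) = \left(-63920604473\right) \left(- \frac{1}{329260}\right) = \frac{63920604473}{329260}$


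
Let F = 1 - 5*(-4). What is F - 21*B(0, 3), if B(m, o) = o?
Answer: -42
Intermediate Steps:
F = 21 (F = 1 + 20 = 21)
F - 21*B(0, 3) = 21 - 21*3 = 21 - 63 = -42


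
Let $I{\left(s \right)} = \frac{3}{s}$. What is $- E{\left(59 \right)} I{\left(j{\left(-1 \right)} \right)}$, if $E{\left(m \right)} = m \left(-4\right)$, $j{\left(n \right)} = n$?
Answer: $-708$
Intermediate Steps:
$E{\left(m \right)} = - 4 m$
$- E{\left(59 \right)} I{\left(j{\left(-1 \right)} \right)} = - \left(-4\right) 59 \frac{3}{-1} = \left(-1\right) \left(-236\right) 3 \left(-1\right) = 236 \left(-3\right) = -708$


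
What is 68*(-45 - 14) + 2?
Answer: -4010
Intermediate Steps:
68*(-45 - 14) + 2 = 68*(-59) + 2 = -4012 + 2 = -4010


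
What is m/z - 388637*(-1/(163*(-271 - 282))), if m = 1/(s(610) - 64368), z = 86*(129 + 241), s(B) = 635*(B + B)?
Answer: -1254895783692963/291055795118480 ≈ -4.3115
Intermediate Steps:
s(B) = 1270*B (s(B) = 635*(2*B) = 1270*B)
z = 31820 (z = 86*370 = 31820)
m = 1/710332 (m = 1/(1270*610 - 64368) = 1/(774700 - 64368) = 1/710332 ≈ 1.4078e-6)
m/z - 388637*(-1/(163*(-271 - 282))) = (1/710332)/31820 - 388637*(-1/(163*(-271 - 282))) = (1/710332)*(1/31820) - 388637/((-163*(-553))) = 1/22602764240 - 388637/90139 = -1254895783692963/291055795118480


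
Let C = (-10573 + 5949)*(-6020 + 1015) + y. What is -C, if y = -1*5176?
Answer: -23137944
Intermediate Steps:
y = -5176
C = 23137944 (C = (-10573 + 5949)*(-6020 + 1015) - 5176 = -4624*(-5005) - 5176 = 23143120 - 5176 = 23137944)
-C = -1*23137944 = -23137944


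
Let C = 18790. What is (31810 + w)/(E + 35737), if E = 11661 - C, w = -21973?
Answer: 3279/9536 ≈ 0.34385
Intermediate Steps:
E = -7129 (E = 11661 - 1*18790 = 11661 - 18790 = -7129)
(31810 + w)/(E + 35737) = (31810 - 21973)/(-7129 + 35737) = 9837/28608 = 9837*(1/28608) = 3279/9536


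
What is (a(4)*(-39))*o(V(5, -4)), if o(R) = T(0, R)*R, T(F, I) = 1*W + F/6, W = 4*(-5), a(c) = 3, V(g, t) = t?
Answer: -9360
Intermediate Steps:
W = -20
T(F, I) = -20 + F/6 (T(F, I) = 1*(-20) + F/6 = -20 + F*(⅙) = -20 + F/6)
o(R) = -20*R (o(R) = (-20 + (⅙)*0)*R = (-20 + 0)*R = -20*R)
(a(4)*(-39))*o(V(5, -4)) = (3*(-39))*(-20*(-4)) = -117*80 = -9360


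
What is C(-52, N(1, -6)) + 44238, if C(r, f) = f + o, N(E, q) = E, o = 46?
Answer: 44285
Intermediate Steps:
C(r, f) = 46 + f (C(r, f) = f + 46 = 46 + f)
C(-52, N(1, -6)) + 44238 = (46 + 1) + 44238 = 47 + 44238 = 44285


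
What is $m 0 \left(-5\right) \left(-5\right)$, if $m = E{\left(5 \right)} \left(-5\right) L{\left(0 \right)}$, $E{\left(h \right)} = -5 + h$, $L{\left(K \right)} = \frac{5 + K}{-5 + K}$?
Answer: $0$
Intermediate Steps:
$L{\left(K \right)} = \frac{5 + K}{-5 + K}$
$m = 0$ ($m = \left(-5 + 5\right) \left(-5\right) \frac{5 + 0}{-5 + 0} = 0 \left(-5\right) \frac{1}{-5} \cdot 5 = 0 \left(\left(- \frac{1}{5}\right) 5\right) = 0 \left(-1\right) = 0$)
$m 0 \left(-5\right) \left(-5\right) = 0 \cdot 0 \left(-5\right) \left(-5\right) = 0 \cdot 0 \left(-5\right) = 0 \cdot 0 = 0$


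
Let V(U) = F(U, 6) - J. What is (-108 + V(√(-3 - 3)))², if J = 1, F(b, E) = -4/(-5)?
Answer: 292681/25 ≈ 11707.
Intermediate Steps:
F(b, E) = ⅘ (F(b, E) = -4*(-⅕) = ⅘)
V(U) = -⅕ (V(U) = ⅘ - 1*1 = ⅘ - 1 = -⅕)
(-108 + V(√(-3 - 3)))² = (-108 - ⅕)² = (-541/5)² = 292681/25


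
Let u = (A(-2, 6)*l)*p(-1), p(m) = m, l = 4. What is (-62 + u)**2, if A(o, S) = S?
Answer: 7396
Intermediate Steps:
u = -24 (u = (6*4)*(-1) = 24*(-1) = -24)
(-62 + u)**2 = (-62 - 24)**2 = (-86)**2 = 7396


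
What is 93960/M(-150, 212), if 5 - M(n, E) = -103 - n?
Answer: -15660/7 ≈ -2237.1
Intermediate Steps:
M(n, E) = 108 + n (M(n, E) = 5 - (-103 - n) = 5 + (103 + n) = 108 + n)
93960/M(-150, 212) = 93960/(108 - 150) = 93960/(-42) = 93960*(-1/42) = -15660/7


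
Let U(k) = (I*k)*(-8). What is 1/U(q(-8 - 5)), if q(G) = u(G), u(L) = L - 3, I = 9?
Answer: 1/1152 ≈ 0.00086806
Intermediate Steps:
u(L) = -3 + L
q(G) = -3 + G
U(k) = -72*k (U(k) = (9*k)*(-8) = -72*k)
1/U(q(-8 - 5)) = 1/(-72*(-3 + (-8 - 5))) = 1/(-72*(-3 - 13)) = 1/(-72*(-16)) = 1/1152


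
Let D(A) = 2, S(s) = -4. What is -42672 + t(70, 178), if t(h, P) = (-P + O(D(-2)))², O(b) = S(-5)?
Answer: -9548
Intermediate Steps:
O(b) = -4
t(h, P) = (-4 - P)² (t(h, P) = (-P - 4)² = (-4 - P)²)
-42672 + t(70, 178) = -42672 + (4 + 178)² = -42672 + 182² = -42672 + 33124 = -9548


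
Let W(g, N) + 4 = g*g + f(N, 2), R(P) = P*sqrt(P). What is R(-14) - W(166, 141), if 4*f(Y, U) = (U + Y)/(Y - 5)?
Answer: -14988431/544 - 14*I*sqrt(14) ≈ -27552.0 - 52.383*I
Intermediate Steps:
f(Y, U) = (U + Y)/(4*(-5 + Y)) (f(Y, U) = ((U + Y)/(Y - 5))/4 = ((U + Y)/(-5 + Y))/4 = (U + Y)/(4*(-5 + Y)))
R(P) = P**(3/2)
W(g, N) = -4 + g**2 + (2 + N)/(4*(-5 + N)) (W(g, N) = -4 + (g*g + (2 + N)/(4*(-5 + N))) = -4 + (g**2 + (2 + N)/(4*(-5 + N))) = -4 + g**2 + (2 + N)/(4*(-5 + N)))
R(-14) - W(166, 141) = (-14)**(3/2) - (2 + 141 + 4*(-5 + 141)*(-4 + 166**2))/(4*(-5 + 141)) = -14*I*sqrt(14) - (2 + 141 + 4*136*(-4 + 27556))/(4*136) = -14*I*sqrt(14) - (2 + 141 + 4*136*27552)/(4*136) = -14*I*sqrt(14) - (2 + 141 + 14988288)/(4*136) = -14*I*sqrt(14) - 14988431/(4*136) = -14*I*sqrt(14) - 1*14988431/544 = -14*I*sqrt(14) - 14988431/544 = -14988431/544 - 14*I*sqrt(14)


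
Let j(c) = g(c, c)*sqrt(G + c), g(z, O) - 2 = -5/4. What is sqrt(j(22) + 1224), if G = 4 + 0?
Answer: sqrt(4896 + 3*sqrt(26))/2 ≈ 35.040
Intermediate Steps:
G = 4
g(z, O) = 3/4 (g(z, O) = 2 - 5/4 = 3/4)
j(c) = 3*sqrt(4 + c)/4
sqrt(j(22) + 1224) = sqrt(3*sqrt(4 + 22)/4 + 1224) = sqrt(3*sqrt(26)/4 + 1224) = sqrt(1224 + 3*sqrt(26)/4)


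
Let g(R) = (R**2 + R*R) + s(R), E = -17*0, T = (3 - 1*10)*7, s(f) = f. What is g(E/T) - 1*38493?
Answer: -38493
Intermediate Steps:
T = -49 (T = (3 - 10)*7 = -7*7 = -49)
E = 0
g(R) = R + 2*R**2 (g(R) = (R**2 + R*R) + R = (R**2 + R**2) + R = 2*R**2 + R = R + 2*R**2)
g(E/T) - 1*38493 = (0/(-49))*(1 + 2*(0/(-49))) - 1*38493 = (0*(-1/49))*(1 + 2*(0*(-1/49))) - 38493 = 0*(1 + 2*0) - 38493 = 0*(1 + 0) - 38493 = 0*1 - 38493 = 0 - 38493 = -38493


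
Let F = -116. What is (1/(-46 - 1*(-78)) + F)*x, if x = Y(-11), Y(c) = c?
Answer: 40821/32 ≈ 1275.7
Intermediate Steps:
x = -11
(1/(-46 - 1*(-78)) + F)*x = (1/(-46 - 1*(-78)) - 116)*(-11) = (1/(-46 + 78) - 116)*(-11) = (1/32 - 116)*(-11) = -3711/32*(-11) = 40821/32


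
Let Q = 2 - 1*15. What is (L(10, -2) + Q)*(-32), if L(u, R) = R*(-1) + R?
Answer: 416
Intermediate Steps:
L(u, R) = 0 (L(u, R) = -R + R = 0)
Q = -13 (Q = 2 - 15 = -13)
(L(10, -2) + Q)*(-32) = (0 - 13)*(-32) = -13*(-32) = 416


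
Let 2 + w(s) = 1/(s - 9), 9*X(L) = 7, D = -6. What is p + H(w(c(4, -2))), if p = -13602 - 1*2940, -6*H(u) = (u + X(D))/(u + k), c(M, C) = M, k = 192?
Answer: -423855634/25623 ≈ -16542.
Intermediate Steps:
X(L) = 7/9 (X(L) = (⅑)*7 = 7/9)
w(s) = -2 + 1/(-9 + s) (w(s) = -2 + 1/(s - 9) = -2 + 1/(-9 + s))
H(u) = -(7/9 + u)/(6*(192 + u)) (H(u) = -(u + 7/9)/(6*(u + 192)) = -(7/9 + u)/(6*(192 + u)))
p = -16542 (p = -13602 - 2940 = -16542)
p + H(w(c(4, -2))) = -16542 + (-7 - 9*(19 - 2*4)/(-9 + 4))/(54*(192 + (19 - 2*4)/(-9 + 4))) = -16542 + (-7 - 9*(19 - 8)/(-5))/(54*(192 + (19 - 8)/(-5))) = -16542 + (-7 - (-9)*11/5)/(54*(192 - ⅕*11)) = -16542 + (-7 - 9*(-11/5))/(54*(192 - 11/5)) = -16542 + (-7 + 99/5)/(54*(949/5)) = -16542 + (1/54)*(5/949)*(64/5) = -16542 + 32/25623 = -423855634/25623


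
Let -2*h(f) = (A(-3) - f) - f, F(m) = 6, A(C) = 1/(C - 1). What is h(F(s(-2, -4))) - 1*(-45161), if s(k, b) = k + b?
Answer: 361337/8 ≈ 45167.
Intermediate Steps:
A(C) = 1/(-1 + C)
s(k, b) = b + k
h(f) = ⅛ + f (h(f) = -((1/(-1 - 3) - f) - f)/2 = -((1/(-4) - f) - f)/2 = -((-¼ - f) - f)/2 = -(-¼ - 2*f)/2 = ⅛ + f)
h(F(s(-2, -4))) - 1*(-45161) = (⅛ + 6) - 1*(-45161) = 49/8 + 45161 = 361337/8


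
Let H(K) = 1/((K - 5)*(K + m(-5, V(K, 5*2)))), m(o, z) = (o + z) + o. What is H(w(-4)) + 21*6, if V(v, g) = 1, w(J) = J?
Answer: 14743/117 ≈ 126.01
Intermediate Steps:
m(o, z) = z + 2*o
H(K) = 1/((-9 + K)*(-5 + K)) (H(K) = 1/((K - 5)*(K + (1 + 2*(-5)))) = 1/((-5 + K)*(K + (1 - 10))) = 1/((-5 + K)*(K - 9)) = 1/((-5 + K)*(-9 + K)) = 1/((-9 + K)*(-5 + K)))
H(w(-4)) + 21*6 = 1/(45 + (-4)² - 14*(-4)) + 21*6 = 1/(45 + 16 + 56) + 126 = 1/117 + 126 = 14743/117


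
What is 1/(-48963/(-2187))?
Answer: 729/16321 ≈ 0.044666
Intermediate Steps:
1/(-48963/(-2187)) = 1/(-48963*(-1)/2187) = 1/(-19*(-859/729)) = 1/(16321/729) = 729/16321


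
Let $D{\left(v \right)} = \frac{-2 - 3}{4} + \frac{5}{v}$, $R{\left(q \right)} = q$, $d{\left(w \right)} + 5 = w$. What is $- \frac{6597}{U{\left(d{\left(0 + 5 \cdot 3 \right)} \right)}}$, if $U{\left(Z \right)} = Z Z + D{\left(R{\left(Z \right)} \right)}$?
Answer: $- \frac{26388}{397} \approx -66.469$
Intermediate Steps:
$d{\left(w \right)} = -5 + w$
$D{\left(v \right)} = - \frac{5}{4} + \frac{5}{v}$ ($D{\left(v \right)} = \left(-2 - 3\right) \frac{1}{4} + \frac{5}{v} = \left(-5\right) \frac{1}{4} + \frac{5}{v} = - \frac{5}{4} + \frac{5}{v}$)
$U{\left(Z \right)} = - \frac{5}{4} + Z^{2} + \frac{5}{Z}$ ($U{\left(Z \right)} = Z Z - \left(\frac{5}{4} - \frac{5}{Z}\right) = Z^{2} - \left(\frac{5}{4} - \frac{5}{Z}\right) = - \frac{5}{4} + Z^{2} + \frac{5}{Z}$)
$- \frac{6597}{U{\left(d{\left(0 + 5 \cdot 3 \right)} \right)}} = - \frac{6597}{- \frac{5}{4} + \left(-5 + \left(0 + 5 \cdot 3\right)\right)^{2} + \frac{5}{-5 + \left(0 + 5 \cdot 3\right)}} = - \frac{6597}{- \frac{5}{4} + \left(-5 + \left(0 + 15\right)\right)^{2} + \frac{5}{-5 + \left(0 + 15\right)}} = - \frac{6597}{- \frac{5}{4} + \left(-5 + 15\right)^{2} + \frac{5}{-5 + 15}} = - \frac{6597}{- \frac{5}{4} + 10^{2} + \frac{5}{10}} = - \frac{6597}{- \frac{5}{4} + 100 + 5 \cdot \frac{1}{10}} = - \frac{6597}{- \frac{5}{4} + 100 + \frac{1}{2}} = - \frac{6597}{\frac{397}{4}} = \left(-6597\right) \frac{4}{397} = - \frac{26388}{397}$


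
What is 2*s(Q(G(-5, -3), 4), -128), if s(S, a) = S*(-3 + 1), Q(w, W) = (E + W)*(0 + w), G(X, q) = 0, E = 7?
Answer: 0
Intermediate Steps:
Q(w, W) = w*(7 + W) (Q(w, W) = (7 + W)*(0 + w) = (7 + W)*w = w*(7 + W))
s(S, a) = -2*S (s(S, a) = S*(-2) = -2*S)
2*s(Q(G(-5, -3), 4), -128) = 2*(-0*(7 + 4)) = 2*(-0*11) = 2*(-2*0) = 2*0 = 0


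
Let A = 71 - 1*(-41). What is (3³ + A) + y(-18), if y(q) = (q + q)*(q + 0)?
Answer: 787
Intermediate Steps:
y(q) = 2*q² (y(q) = (2*q)*q = 2*q²)
A = 112 (A = 71 + 41 = 112)
(3³ + A) + y(-18) = (3³ + 112) + 2*(-18)² = (27 + 112) + 2*324 = 139 + 648 = 787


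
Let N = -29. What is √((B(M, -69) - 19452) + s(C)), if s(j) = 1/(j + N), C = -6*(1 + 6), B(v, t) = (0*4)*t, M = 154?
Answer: I*√98057603/71 ≈ 139.47*I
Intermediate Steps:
B(v, t) = 0 (B(v, t) = 0*t = 0)
C = -42 (C = -6*7 = -42)
s(j) = 1/(-29 + j) (s(j) = 1/(j - 29) = 1/(-29 + j))
√((B(M, -69) - 19452) + s(C)) = √((0 - 19452) + 1/(-29 - 42)) = √(-19452 + 1/(-71)) = √(-19452 - 1/71) = √(-1381093/71) = I*√98057603/71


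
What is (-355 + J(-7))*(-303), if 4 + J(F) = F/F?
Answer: 108474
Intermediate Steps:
J(F) = -3 (J(F) = -4 + F/F = -4 + 1 = -3)
(-355 + J(-7))*(-303) = (-355 - 3)*(-303) = -358*(-303) = 108474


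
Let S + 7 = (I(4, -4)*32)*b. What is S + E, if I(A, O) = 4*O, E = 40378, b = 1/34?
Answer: 686051/17 ≈ 40356.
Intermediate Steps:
b = 1/34 ≈ 0.029412
S = -375/17 (S = -7 + ((4*(-4))*32)*(1/34) = -7 - 16*32*(1/34) = -7 - 512*1/34 = -7 - 256/17 = -375/17 ≈ -22.059)
S + E = -375/17 + 40378 = 686051/17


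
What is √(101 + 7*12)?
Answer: √185 ≈ 13.601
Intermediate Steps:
√(101 + 7*12) = √(101 + 84) = √185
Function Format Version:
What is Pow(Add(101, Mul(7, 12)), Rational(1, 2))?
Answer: Pow(185, Rational(1, 2)) ≈ 13.601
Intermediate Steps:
Pow(Add(101, Mul(7, 12)), Rational(1, 2)) = Pow(Add(101, 84), Rational(1, 2)) = Pow(185, Rational(1, 2))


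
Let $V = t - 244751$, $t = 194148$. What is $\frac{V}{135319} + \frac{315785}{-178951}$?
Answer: $- \frac{51787167868}{24215470369} \approx -2.1386$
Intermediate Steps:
$V = -50603$ ($V = 194148 - 244751 = -50603$)
$\frac{V}{135319} + \frac{315785}{-178951} = - \frac{50603}{135319} + \frac{315785}{-178951} = \left(-50603\right) \frac{1}{135319} + 315785 \left(- \frac{1}{178951}\right) = - \frac{50603}{135319} - \frac{315785}{178951} = - \frac{51787167868}{24215470369}$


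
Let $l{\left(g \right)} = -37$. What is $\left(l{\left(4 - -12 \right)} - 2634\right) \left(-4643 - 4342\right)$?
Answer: $23998935$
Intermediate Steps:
$\left(l{\left(4 - -12 \right)} - 2634\right) \left(-4643 - 4342\right) = \left(-37 - 2634\right) \left(-4643 - 4342\right) = \left(-2671\right) \left(-8985\right) = 23998935$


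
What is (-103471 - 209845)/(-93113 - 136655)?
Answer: 78329/57442 ≈ 1.3636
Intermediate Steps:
(-103471 - 209845)/(-93113 - 136655) = -313316/(-229768) = -313316*(-1/229768) = 78329/57442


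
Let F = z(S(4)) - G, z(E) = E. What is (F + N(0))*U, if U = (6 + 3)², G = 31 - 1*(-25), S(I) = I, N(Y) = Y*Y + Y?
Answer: -4212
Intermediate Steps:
N(Y) = Y + Y² (N(Y) = Y² + Y = Y + Y²)
G = 56 (G = 31 + 25 = 56)
F = -52 (F = 4 - 1*56 = 4 - 56 = -52)
U = 81 (U = 9² = 81)
(F + N(0))*U = (-52 + 0*(1 + 0))*81 = (-52 + 0*1)*81 = (-52 + 0)*81 = -52*81 = -4212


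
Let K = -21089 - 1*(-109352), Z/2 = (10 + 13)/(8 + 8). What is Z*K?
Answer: 2030049/8 ≈ 2.5376e+5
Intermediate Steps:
Z = 23/8 (Z = 2*((10 + 13)/(8 + 8)) = 2*(23/16) = 23/8 ≈ 2.8750)
K = 88263 (K = -21089 + 109352 = 88263)
Z*K = (23/8)*88263 = 2030049/8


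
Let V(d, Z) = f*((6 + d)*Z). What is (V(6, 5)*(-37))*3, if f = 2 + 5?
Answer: -46620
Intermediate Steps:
f = 7
V(d, Z) = 7*Z*(6 + d) (V(d, Z) = 7*((6 + d)*Z) = 7*(Z*(6 + d)) = 7*Z*(6 + d))
(V(6, 5)*(-37))*3 = ((7*5*(6 + 6))*(-37))*3 = ((7*5*12)*(-37))*3 = (420*(-37))*3 = -15540*3 = -46620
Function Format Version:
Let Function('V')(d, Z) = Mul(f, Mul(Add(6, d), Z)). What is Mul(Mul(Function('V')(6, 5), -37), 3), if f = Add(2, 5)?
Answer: -46620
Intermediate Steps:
f = 7
Function('V')(d, Z) = Mul(7, Z, Add(6, d)) (Function('V')(d, Z) = Mul(7, Mul(Add(6, d), Z)) = Mul(7, Mul(Z, Add(6, d))) = Mul(7, Z, Add(6, d)))
Mul(Mul(Function('V')(6, 5), -37), 3) = Mul(Mul(Mul(7, 5, Add(6, 6)), -37), 3) = Mul(Mul(Mul(7, 5, 12), -37), 3) = Mul(Mul(420, -37), 3) = Mul(-15540, 3) = -46620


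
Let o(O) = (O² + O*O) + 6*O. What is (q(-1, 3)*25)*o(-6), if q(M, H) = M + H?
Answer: 1800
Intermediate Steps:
q(M, H) = H + M
o(O) = 2*O² + 6*O (o(O) = (O² + O²) + 6*O = 2*O² + 6*O)
(q(-1, 3)*25)*o(-6) = ((3 - 1)*25)*(2*(-6)*(3 - 6)) = (2*25)*(2*(-6)*(-3)) = 50*36 = 1800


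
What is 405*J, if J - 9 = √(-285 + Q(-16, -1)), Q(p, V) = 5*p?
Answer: 3645 + 405*I*√365 ≈ 3645.0 + 7737.5*I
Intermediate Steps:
J = 9 + I*√365 (J = 9 + √(-285 + 5*(-16)) = 9 + √(-285 - 80) = 9 + √(-365) = 9 + I*√365 ≈ 9.0 + 19.105*I)
405*J = 405*(9 + I*√365) = 3645 + 405*I*√365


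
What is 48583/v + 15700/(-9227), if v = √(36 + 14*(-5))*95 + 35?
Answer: 2170571887/568521605 - 923077*I*√34/61615 ≈ 3.8179 - 87.356*I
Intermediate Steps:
v = 35 + 95*I*√34 (v = √(36 - 70)*95 + 35 = √(-34)*95 + 35 = (I*√34)*95 + 35 = 95*I*√34 + 35 = 35 + 95*I*√34 ≈ 35.0 + 553.94*I)
48583/v + 15700/(-9227) = 48583/(35 + 95*I*√34) + 15700/(-9227) = 48583/(35 + 95*I*√34) + 15700*(-1/9227) = 48583/(35 + 95*I*√34) - 15700/9227 = -15700/9227 + 48583/(35 + 95*I*√34)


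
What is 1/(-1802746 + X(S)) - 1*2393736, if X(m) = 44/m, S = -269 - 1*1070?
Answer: -5778184126061707/2413876938 ≈ -2.3937e+6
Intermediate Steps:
S = -1339 (S = -269 - 1070 = -1339)
1/(-1802746 + X(S)) - 1*2393736 = 1/(-1802746 + 44/(-1339)) - 1*2393736 = 1/(-1802746 + 44*(-1/1339)) - 2393736 = 1/(-1802746 - 44/1339) - 2393736 = 1/(-2413876938/1339) - 2393736 = -1339/2413876938 - 2393736 = -5778184126061707/2413876938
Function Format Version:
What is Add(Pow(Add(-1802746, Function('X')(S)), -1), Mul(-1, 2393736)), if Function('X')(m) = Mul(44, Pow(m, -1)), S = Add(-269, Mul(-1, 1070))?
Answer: Rational(-5778184126061707, 2413876938) ≈ -2.3937e+6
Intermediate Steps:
S = -1339 (S = Add(-269, -1070) = -1339)
Add(Pow(Add(-1802746, Function('X')(S)), -1), Mul(-1, 2393736)) = Add(Pow(Add(-1802746, Mul(44, Pow(-1339, -1))), -1), Mul(-1, 2393736)) = Add(Pow(Add(-1802746, Mul(44, Rational(-1, 1339))), -1), -2393736) = Add(Pow(Add(-1802746, Rational(-44, 1339)), -1), -2393736) = Add(Pow(Rational(-2413876938, 1339), -1), -2393736) = Add(Rational(-1339, 2413876938), -2393736) = Rational(-5778184126061707, 2413876938)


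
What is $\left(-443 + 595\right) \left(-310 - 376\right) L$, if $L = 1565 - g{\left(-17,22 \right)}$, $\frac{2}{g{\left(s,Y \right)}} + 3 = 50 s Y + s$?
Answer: $- \frac{95463629317}{585} \approx -1.6319 \cdot 10^{8}$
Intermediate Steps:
$g{\left(s,Y \right)} = \frac{2}{-3 + s + 50 Y s}$ ($g{\left(s,Y \right)} = \frac{2}{-3 + \left(50 s Y + s\right)} = \frac{2}{-3 + \left(50 Y s + s\right)} = \frac{2}{-3 + \left(s + 50 Y s\right)} = \frac{2}{-3 + s + 50 Y s}$)
$L = \frac{14648401}{9360}$ ($L = 1565 - \frac{2}{-3 - 17 + 50 \cdot 22 \left(-17\right)} = 1565 - \frac{2}{-3 - 17 - 18700} = 1565 - \frac{2}{-18720} = 1565 - 2 \left(- \frac{1}{18720}\right) = 1565 - - \frac{1}{9360} = 1565 + \frac{1}{9360} = \frac{14648401}{9360} \approx 1565.0$)
$\left(-443 + 595\right) \left(-310 - 376\right) L = \left(-443 + 595\right) \left(-310 - 376\right) \frac{14648401}{9360} = 152 \left(-686\right) \frac{14648401}{9360} = \left(-104272\right) \frac{14648401}{9360} = - \frac{95463629317}{585}$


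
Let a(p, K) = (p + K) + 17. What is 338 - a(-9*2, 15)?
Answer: 324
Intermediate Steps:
a(p, K) = 17 + K + p (a(p, K) = (K + p) + 17 = 17 + K + p)
338 - a(-9*2, 15) = 338 - (17 + 15 - 9*2) = 338 - (17 + 15 - 18) = 338 - 1*14 = 338 - 14 = 324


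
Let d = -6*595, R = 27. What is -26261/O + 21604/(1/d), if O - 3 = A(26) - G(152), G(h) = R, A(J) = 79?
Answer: -4241971661/55 ≈ -7.7127e+7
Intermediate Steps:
G(h) = 27
d = -3570
O = 55 (O = 3 + (79 - 1*27) = 3 + (79 - 27) = 3 + 52 = 55)
-26261/O + 21604/(1/d) = -26261/55 + 21604/(1/(-3570)) = -26261*1/55 + 21604/(-1/3570) = -26261/55 + 21604*(-3570) = -26261/55 - 77126280 = -4241971661/55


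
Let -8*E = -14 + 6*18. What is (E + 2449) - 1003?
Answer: 5737/4 ≈ 1434.3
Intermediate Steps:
E = -47/4 (E = -(-14 + 6*18)/8 = -(-14 + 108)/8 = -⅛*94 = -47/4 ≈ -11.750)
(E + 2449) - 1003 = (-47/4 + 2449) - 1003 = 9749/4 - 1003 = 5737/4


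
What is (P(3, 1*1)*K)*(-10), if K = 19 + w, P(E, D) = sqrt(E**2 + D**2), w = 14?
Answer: -330*sqrt(10) ≈ -1043.6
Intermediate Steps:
P(E, D) = sqrt(D**2 + E**2)
K = 33 (K = 19 + 14 = 33)
(P(3, 1*1)*K)*(-10) = (sqrt((1*1)**2 + 3**2)*33)*(-10) = (sqrt(1**2 + 9)*33)*(-10) = (sqrt(1 + 9)*33)*(-10) = (sqrt(10)*33)*(-10) = (33*sqrt(10))*(-10) = -330*sqrt(10)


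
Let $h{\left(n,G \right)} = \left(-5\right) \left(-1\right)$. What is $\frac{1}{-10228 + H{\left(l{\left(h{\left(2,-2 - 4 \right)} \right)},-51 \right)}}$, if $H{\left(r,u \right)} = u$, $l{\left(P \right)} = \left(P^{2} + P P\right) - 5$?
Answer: $- \frac{1}{10279} \approx -9.7286 \cdot 10^{-5}$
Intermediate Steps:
$h{\left(n,G \right)} = 5$
$l{\left(P \right)} = -5 + 2 P^{2}$ ($l{\left(P \right)} = \left(P^{2} + P^{2}\right) - 5 = 2 P^{2} - 5 = -5 + 2 P^{2}$)
$\frac{1}{-10228 + H{\left(l{\left(h{\left(2,-2 - 4 \right)} \right)},-51 \right)}} = \frac{1}{-10228 - 51} = \frac{1}{-10279} = - \frac{1}{10279}$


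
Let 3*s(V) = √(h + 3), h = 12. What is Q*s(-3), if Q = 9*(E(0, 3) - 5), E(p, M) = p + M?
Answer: -6*√15 ≈ -23.238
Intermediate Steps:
s(V) = √15/3 (s(V) = √(12 + 3)/3 = √15/3)
E(p, M) = M + p
Q = -18 (Q = 9*((3 + 0) - 5) = 9*(3 - 5) = 9*(-2) = -18)
Q*s(-3) = -6*√15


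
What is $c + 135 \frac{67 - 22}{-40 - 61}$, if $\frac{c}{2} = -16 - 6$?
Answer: $- \frac{10519}{101} \approx -104.15$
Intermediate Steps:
$c = -44$ ($c = 2 \left(-16 - 6\right) = 2 \left(-22\right) = -44$)
$c + 135 \frac{67 - 22}{-40 - 61} = -44 + 135 \frac{67 - 22}{-40 - 61} = -44 + 135 \frac{45}{-101} = -44 + 135 \cdot 45 \left(- \frac{1}{101}\right) = -44 + 135 \left(- \frac{45}{101}\right) = -44 - \frac{6075}{101} = - \frac{10519}{101}$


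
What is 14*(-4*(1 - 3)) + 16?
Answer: 128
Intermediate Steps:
14*(-4*(1 - 3)) + 16 = 14*(-4*(-2)) + 16 = 14*8 + 16 = 112 + 16 = 128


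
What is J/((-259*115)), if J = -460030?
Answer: 92006/5957 ≈ 15.445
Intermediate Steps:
J/((-259*115)) = -460030/((-259*115)) = -460030/(-29785) = -460030*(-1/29785) = 92006/5957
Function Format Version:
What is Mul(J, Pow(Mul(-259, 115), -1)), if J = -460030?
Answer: Rational(92006, 5957) ≈ 15.445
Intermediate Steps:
Mul(J, Pow(Mul(-259, 115), -1)) = Mul(-460030, Pow(Mul(-259, 115), -1)) = Mul(-460030, Pow(-29785, -1)) = Mul(-460030, Rational(-1, 29785)) = Rational(92006, 5957)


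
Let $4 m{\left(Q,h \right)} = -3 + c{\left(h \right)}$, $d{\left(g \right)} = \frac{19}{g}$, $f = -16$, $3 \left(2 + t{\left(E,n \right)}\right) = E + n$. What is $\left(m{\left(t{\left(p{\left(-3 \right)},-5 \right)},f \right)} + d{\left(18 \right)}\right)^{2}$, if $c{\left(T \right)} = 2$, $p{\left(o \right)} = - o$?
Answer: $\frac{841}{1296} \approx 0.64892$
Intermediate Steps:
$t{\left(E,n \right)} = -2 + \frac{E}{3} + \frac{n}{3}$ ($t{\left(E,n \right)} = -2 + \frac{E + n}{3} = -2 + \left(\frac{E}{3} + \frac{n}{3}\right) = -2 + \frac{E}{3} + \frac{n}{3}$)
$m{\left(Q,h \right)} = - \frac{1}{4}$ ($m{\left(Q,h \right)} = \frac{-3 + 2}{4} = \frac{1}{4} \left(-1\right) = - \frac{1}{4}$)
$\left(m{\left(t{\left(p{\left(-3 \right)},-5 \right)},f \right)} + d{\left(18 \right)}\right)^{2} = \left(- \frac{1}{4} + \frac{19}{18}\right)^{2} = \left(\frac{29}{36}\right)^{2} = \frac{841}{1296}$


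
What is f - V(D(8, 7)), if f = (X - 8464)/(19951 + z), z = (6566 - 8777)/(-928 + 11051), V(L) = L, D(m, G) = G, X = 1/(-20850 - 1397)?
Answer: -33357450053405/4493043319214 ≈ -7.4242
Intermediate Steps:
X = -1/22247 (X = 1/(-22247) = -1/22247 ≈ -4.4950e-5)
z = -2211/10123 ≈ -0.21841
f = -1906146818907/4493043319214 (f = (-1/22247 - 8464)/(19951 - 2211/10123) = -188298609/(22247*201961762/10123) = -188298609/22247*10123/201961762 = -1906146818907/4493043319214 ≈ -0.42424)
f - V(D(8, 7)) = -1906146818907/4493043319214 - 1*7 = -1906146818907/4493043319214 - 7 = -33357450053405/4493043319214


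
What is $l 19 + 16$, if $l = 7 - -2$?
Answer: $187$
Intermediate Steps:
$l = 9$ ($l = 7 + 2 = 9$)
$l 19 + 16 = 9 \cdot 19 + 16 = 171 + 16 = 187$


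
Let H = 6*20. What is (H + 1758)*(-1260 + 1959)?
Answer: 1312722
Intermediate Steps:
H = 120
(H + 1758)*(-1260 + 1959) = (120 + 1758)*(-1260 + 1959) = 1878*699 = 1312722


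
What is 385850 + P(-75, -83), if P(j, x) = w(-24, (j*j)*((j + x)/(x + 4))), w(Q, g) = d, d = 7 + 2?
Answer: 385859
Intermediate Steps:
d = 9
w(Q, g) = 9
P(j, x) = 9
385850 + P(-75, -83) = 385850 + 9 = 385859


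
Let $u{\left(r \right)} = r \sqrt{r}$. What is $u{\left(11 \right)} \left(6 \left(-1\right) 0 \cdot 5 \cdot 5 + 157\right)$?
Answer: $1727 \sqrt{11} \approx 5727.8$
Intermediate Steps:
$u{\left(r \right)} = r^{\frac{3}{2}}$
$u{\left(11 \right)} \left(6 \left(-1\right) 0 \cdot 5 \cdot 5 + 157\right) = 11^{\frac{3}{2}} \left(6 \left(-1\right) 0 \cdot 5 \cdot 5 + 157\right) = 11 \sqrt{11} \left(\left(-6\right) 0 \cdot 5 \cdot 5 + 157\right) = 11 \sqrt{11} \left(0 \cdot 5 \cdot 5 + 157\right) = 11 \sqrt{11} \left(0 \cdot 5 + 157\right) = 11 \sqrt{11} \left(0 + 157\right) = 11 \sqrt{11} \cdot 157 = 1727 \sqrt{11}$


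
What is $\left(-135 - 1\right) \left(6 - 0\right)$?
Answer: $-816$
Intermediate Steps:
$\left(-135 - 1\right) \left(6 - 0\right) = - 136 \left(6 + 0\right) = \left(-136\right) 6 = -816$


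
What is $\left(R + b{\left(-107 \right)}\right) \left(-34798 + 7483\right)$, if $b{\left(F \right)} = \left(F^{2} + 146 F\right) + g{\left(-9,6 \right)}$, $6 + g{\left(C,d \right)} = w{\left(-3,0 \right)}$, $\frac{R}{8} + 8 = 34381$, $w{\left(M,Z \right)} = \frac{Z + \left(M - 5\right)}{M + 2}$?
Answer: $-7397257095$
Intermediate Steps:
$w{\left(M,Z \right)} = \frac{-5 + M + Z}{2 + M}$ ($w{\left(M,Z \right)} = \frac{Z + \left(-5 + M\right)}{2 + M} = \frac{-5 + M + Z}{2 + M}$)
$R = 274984$ ($R = -64 + 8 \cdot 34381 = -64 + 275048 = 274984$)
$g{\left(C,d \right)} = 2$ ($g{\left(C,d \right)} = -6 + \frac{-5 - 3 + 0}{2 - 3} = -6 + \frac{1}{-1} \left(-8\right) = -6 - -8 = -6 + 8 = 2$)
$b{\left(F \right)} = 2 + F^{2} + 146 F$ ($b{\left(F \right)} = \left(F^{2} + 146 F\right) + 2 = 2 + F^{2} + 146 F$)
$\left(R + b{\left(-107 \right)}\right) \left(-34798 + 7483\right) = \left(274984 + \left(2 + \left(-107\right)^{2} + 146 \left(-107\right)\right)\right) \left(-34798 + 7483\right) = \left(274984 + \left(2 + 11449 - 15622\right)\right) \left(-27315\right) = \left(274984 - 4171\right) \left(-27315\right) = 270813 \left(-27315\right) = -7397257095$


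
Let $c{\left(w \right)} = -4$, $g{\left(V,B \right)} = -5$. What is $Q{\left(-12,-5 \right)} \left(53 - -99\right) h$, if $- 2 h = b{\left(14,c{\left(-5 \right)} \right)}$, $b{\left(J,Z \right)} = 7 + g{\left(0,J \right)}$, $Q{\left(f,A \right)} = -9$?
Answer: $1368$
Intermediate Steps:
$b{\left(J,Z \right)} = 2$ ($b{\left(J,Z \right)} = 7 - 5 = 2$)
$h = -1$ ($h = \left(- \frac{1}{2}\right) 2 = -1$)
$Q{\left(-12,-5 \right)} \left(53 - -99\right) h = - 9 \left(53 - -99\right) \left(-1\right) = - 9 \left(53 + 99\right) \left(-1\right) = \left(-9\right) 152 \left(-1\right) = \left(-1368\right) \left(-1\right) = 1368$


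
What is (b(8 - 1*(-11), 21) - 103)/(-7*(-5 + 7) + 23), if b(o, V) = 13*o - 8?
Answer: 136/9 ≈ 15.111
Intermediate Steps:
b(o, V) = -8 + 13*o
(b(8 - 1*(-11), 21) - 103)/(-7*(-5 + 7) + 23) = ((-8 + 13*(8 - 1*(-11))) - 103)/(-7*(-5 + 7) + 23) = ((-8 + 13*(8 + 11)) - 103)/(-7*2 + 23) = ((-8 + 13*19) - 103)/(-14 + 23) = ((-8 + 247) - 103)/9 = (239 - 103)*(⅑) = 136*(⅑) = 136/9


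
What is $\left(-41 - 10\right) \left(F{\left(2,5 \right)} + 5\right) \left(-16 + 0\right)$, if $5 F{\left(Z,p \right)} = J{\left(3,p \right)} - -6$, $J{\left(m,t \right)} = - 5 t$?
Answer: $\frac{4896}{5} \approx 979.2$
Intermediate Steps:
$F{\left(Z,p \right)} = \frac{6}{5} - p$ ($F{\left(Z,p \right)} = \frac{- 5 p - -6}{5} = \frac{- 5 p + 6}{5} = \frac{6 - 5 p}{5} = \frac{6}{5} - p$)
$\left(-41 - 10\right) \left(F{\left(2,5 \right)} + 5\right) \left(-16 + 0\right) = \left(-41 - 10\right) \left(\left(\frac{6}{5} - 5\right) + 5\right) \left(-16 + 0\right) = - 51 \left(\left(\frac{6}{5} - 5\right) + 5\right) \left(-16\right) = - 51 \left(- \frac{19}{5} + 5\right) \left(-16\right) = - 51 \cdot \frac{6}{5} \left(-16\right) = \left(-51\right) \left(- \frac{96}{5}\right) = \frac{4896}{5}$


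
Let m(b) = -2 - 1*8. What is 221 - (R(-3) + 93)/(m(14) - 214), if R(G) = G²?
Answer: 24803/112 ≈ 221.46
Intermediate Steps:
m(b) = -10 (m(b) = -2 - 8 = -10)
221 - (R(-3) + 93)/(m(14) - 214) = 221 - ((-3)² + 93)/(-10 - 214) = 221 - (9 + 93)/(-224) = 221 - 102*(-1)/224 = 221 - 1*(-51/112) = 221 + 51/112 = 24803/112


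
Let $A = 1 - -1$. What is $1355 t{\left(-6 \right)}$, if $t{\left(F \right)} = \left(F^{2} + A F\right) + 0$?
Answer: $32520$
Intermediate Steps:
$A = 2$ ($A = 1 + 1 = 2$)
$t{\left(F \right)} = F^{2} + 2 F$ ($t{\left(F \right)} = \left(F^{2} + 2 F\right) + 0 = F^{2} + 2 F$)
$1355 t{\left(-6 \right)} = 1355 \left(- 6 \left(2 - 6\right)\right) = 1355 \left(\left(-6\right) \left(-4\right)\right) = 1355 \cdot 24 = 32520$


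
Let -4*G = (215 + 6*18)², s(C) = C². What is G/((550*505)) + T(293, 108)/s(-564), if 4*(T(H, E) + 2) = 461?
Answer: -5510136139/58900776000 ≈ -0.093549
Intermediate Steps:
T(H, E) = 453/4 (T(H, E) = -2 + (¼)*461 = -2 + 461/4 = 453/4)
G = -104329/4 (G = -(215 + 6*18)²/4 = -(215 + 108)²/4 = -¼*323² = -¼*104329 = -104329/4 ≈ -26082.)
G/((550*505)) + T(293, 108)/s(-564) = -104329/(4*(550*505)) + 453/(4*((-564)²)) = -104329/4/277750 + (453/4)/318096 = -104329/4*1/277750 + (453/4)*(1/318096) = -104329/1111000 + 151/424128 = -5510136139/58900776000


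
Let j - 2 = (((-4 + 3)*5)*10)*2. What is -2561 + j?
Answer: -2659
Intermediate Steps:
j = -98 (j = 2 + (((-4 + 3)*5)*10)*2 = 2 + (-1*5*10)*2 = 2 - 5*10*2 = 2 - 50*2 = 2 - 100 = -98)
-2561 + j = -2561 - 98 = -2659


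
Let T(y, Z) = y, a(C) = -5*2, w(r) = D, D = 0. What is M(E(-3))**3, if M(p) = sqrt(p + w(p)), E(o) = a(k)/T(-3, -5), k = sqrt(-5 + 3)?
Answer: 10*sqrt(30)/9 ≈ 6.0858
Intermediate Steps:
w(r) = 0
k = I*sqrt(2) (k = sqrt(-2) = I*sqrt(2) ≈ 1.4142*I)
a(C) = -10
E(o) = 10/3 (E(o) = -10/(-3) = -10*(-1/3) = 10/3)
M(p) = sqrt(p) (M(p) = sqrt(p + 0) = sqrt(p))
M(E(-3))**3 = (sqrt(10/3))**3 = (sqrt(30)/3)**3 = 10*sqrt(30)/9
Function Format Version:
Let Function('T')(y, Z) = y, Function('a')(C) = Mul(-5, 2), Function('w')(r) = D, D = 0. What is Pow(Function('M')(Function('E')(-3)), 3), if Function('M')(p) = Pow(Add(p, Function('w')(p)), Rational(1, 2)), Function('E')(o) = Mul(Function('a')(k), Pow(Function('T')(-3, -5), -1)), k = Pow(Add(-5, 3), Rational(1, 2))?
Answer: Mul(Rational(10, 9), Pow(30, Rational(1, 2))) ≈ 6.0858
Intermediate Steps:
Function('w')(r) = 0
k = Mul(I, Pow(2, Rational(1, 2))) (k = Pow(-2, Rational(1, 2)) = Mul(I, Pow(2, Rational(1, 2))) ≈ Mul(1.4142, I))
Function('a')(C) = -10
Function('E')(o) = Rational(10, 3) (Function('E')(o) = Mul(-10, Pow(-3, -1)) = Mul(-10, Rational(-1, 3)) = Rational(10, 3))
Function('M')(p) = Pow(p, Rational(1, 2)) (Function('M')(p) = Pow(Add(p, 0), Rational(1, 2)) = Pow(p, Rational(1, 2)))
Pow(Function('M')(Function('E')(-3)), 3) = Pow(Pow(Rational(10, 3), Rational(1, 2)), 3) = Pow(Mul(Rational(1, 3), Pow(30, Rational(1, 2))), 3) = Mul(Rational(10, 9), Pow(30, Rational(1, 2)))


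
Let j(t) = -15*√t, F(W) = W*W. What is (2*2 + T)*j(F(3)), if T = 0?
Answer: -180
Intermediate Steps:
F(W) = W²
(2*2 + T)*j(F(3)) = (2*2 + 0)*(-15*√(3²)) = (4 + 0)*(-15*√9) = 4*(-15*3) = 4*(-45) = -180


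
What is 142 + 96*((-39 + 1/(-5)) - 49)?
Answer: -41626/5 ≈ -8325.2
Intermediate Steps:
142 + 96*((-39 + 1/(-5)) - 49) = 142 + 96*((-39 - ⅕) - 49) = 142 + 96*(-196/5 - 49) = 142 + 96*(-441/5) = 142 - 42336/5 = -41626/5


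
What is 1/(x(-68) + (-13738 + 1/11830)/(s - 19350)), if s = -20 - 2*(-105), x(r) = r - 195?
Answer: -226662800/59449795861 ≈ -0.0038127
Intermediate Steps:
x(r) = -195 + r
s = 190 (s = -20 + 210 = 190)
1/(x(-68) + (-13738 + 1/11830)/(s - 19350)) = 1/((-195 - 68) + (-13738 + 1/11830)/(190 - 19350)) = 1/(-263 + (-13738 + 1/11830)/(-19160)) = 1/(-263 - 162520539/11830*(-1/19160)) = 1/(-263 + 162520539/226662800) = 1/(-59449795861/226662800) = -226662800/59449795861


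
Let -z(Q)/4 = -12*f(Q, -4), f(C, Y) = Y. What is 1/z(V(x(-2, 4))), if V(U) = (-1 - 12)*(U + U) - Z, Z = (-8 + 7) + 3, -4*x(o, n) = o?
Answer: -1/192 ≈ -0.0052083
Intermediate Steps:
x(o, n) = -o/4
Z = 2 (Z = -1 + 3 = 2)
V(U) = -2 - 26*U (V(U) = (-1 - 12)*(U + U) - 1*2 = -26*U - 2 = -2 - 26*U)
z(Q) = -192 (z(Q) = -(-48)*(-4) = -4*48 = -192)
1/z(V(x(-2, 4))) = 1/(-192) = -1/192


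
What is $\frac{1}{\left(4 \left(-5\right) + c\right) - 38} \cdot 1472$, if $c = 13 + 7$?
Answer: $- \frac{736}{19} \approx -38.737$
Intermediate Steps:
$c = 20$
$\frac{1}{\left(4 \left(-5\right) + c\right) - 38} \cdot 1472 = \frac{1}{\left(4 \left(-5\right) + 20\right) - 38} \cdot 1472 = \frac{1}{\left(-20 + 20\right) - 38} \cdot 1472 = \frac{1}{0 - 38} \cdot 1472 = \frac{1}{-38} \cdot 1472 = \left(- \frac{1}{38}\right) 1472 = - \frac{736}{19}$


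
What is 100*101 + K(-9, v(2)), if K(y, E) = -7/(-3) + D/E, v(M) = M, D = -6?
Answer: 30298/3 ≈ 10099.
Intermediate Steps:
K(y, E) = 7/3 - 6/E (K(y, E) = -7/(-3) - 6/E = -7*(-⅓) - 6/E = 7/3 - 6/E)
100*101 + K(-9, v(2)) = 100*101 + (7/3 - 6/2) = 10100 + (7/3 - 6*½) = 10100 + (7/3 - 3) = 10100 - ⅔ = 30298/3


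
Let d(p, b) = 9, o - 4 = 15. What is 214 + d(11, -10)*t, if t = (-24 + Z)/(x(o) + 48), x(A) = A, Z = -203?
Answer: 12295/67 ≈ 183.51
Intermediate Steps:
o = 19 (o = 4 + 15 = 19)
t = -227/67 (t = (-24 - 203)/(19 + 48) = -227/67 ≈ -3.3881)
214 + d(11, -10)*t = 214 + 9*(-227/67) = 214 - 2043/67 = 12295/67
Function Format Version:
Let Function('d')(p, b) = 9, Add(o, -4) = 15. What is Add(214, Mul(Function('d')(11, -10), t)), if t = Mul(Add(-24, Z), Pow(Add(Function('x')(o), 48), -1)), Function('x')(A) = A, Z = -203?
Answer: Rational(12295, 67) ≈ 183.51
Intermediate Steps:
o = 19 (o = Add(4, 15) = 19)
t = Rational(-227, 67) (t = Mul(Add(-24, -203), Pow(Add(19, 48), -1)) = Mul(-227, Pow(67, -1)) = Mul(-227, Rational(1, 67)) = Rational(-227, 67) ≈ -3.3881)
Add(214, Mul(Function('d')(11, -10), t)) = Add(214, Mul(9, Rational(-227, 67))) = Add(214, Rational(-2043, 67)) = Rational(12295, 67)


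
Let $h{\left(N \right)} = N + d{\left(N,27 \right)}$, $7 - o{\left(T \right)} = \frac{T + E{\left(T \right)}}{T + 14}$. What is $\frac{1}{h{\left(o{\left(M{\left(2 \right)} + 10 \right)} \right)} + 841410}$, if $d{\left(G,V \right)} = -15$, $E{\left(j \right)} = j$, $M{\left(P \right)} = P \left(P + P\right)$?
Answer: $\frac{8}{6731207} \approx 1.1885 \cdot 10^{-6}$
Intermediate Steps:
$M{\left(P \right)} = 2 P^{2}$ ($M{\left(P \right)} = P 2 P = 2 P^{2}$)
$o{\left(T \right)} = 7 - \frac{2 T}{14 + T}$ ($o{\left(T \right)} = 7 - \frac{T + T}{T + 14} = 7 - \frac{2 T}{14 + T}$)
$h{\left(N \right)} = -15 + N$ ($h{\left(N \right)} = N - 15 = -15 + N$)
$\frac{1}{h{\left(o{\left(M{\left(2 \right)} + 10 \right)} \right)} + 841410} = \frac{1}{\left(-15 + \frac{98 + 5 \left(2 \cdot 2^{2} + 10\right)}{14 + \left(2 \cdot 2^{2} + 10\right)}\right) + 841410} = \frac{1}{\left(-15 + \frac{98 + 5 \left(2 \cdot 4 + 10\right)}{14 + \left(2 \cdot 4 + 10\right)}\right) + 841410} = \frac{1}{\left(-15 + \frac{98 + 5 \left(8 + 10\right)}{14 + \left(8 + 10\right)}\right) + 841410} = \frac{1}{\left(-15 + \frac{98 + 5 \cdot 18}{14 + 18}\right) + 841410} = \frac{1}{\left(-15 + \frac{98 + 90}{32}\right) + 841410} = \frac{1}{\left(-15 + \frac{1}{32} \cdot 188\right) + 841410} = \frac{1}{\left(-15 + \frac{47}{8}\right) + 841410} = \frac{1}{- \frac{73}{8} + 841410} = \frac{1}{\frac{6731207}{8}} = \frac{8}{6731207}$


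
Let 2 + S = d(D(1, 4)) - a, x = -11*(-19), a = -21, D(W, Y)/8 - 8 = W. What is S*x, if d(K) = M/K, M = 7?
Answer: 287375/72 ≈ 3991.3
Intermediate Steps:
D(W, Y) = 64 + 8*W
d(K) = 7/K
x = 209
S = 1375/72 (S = -2 + (7/(64 + 8*1) - 1*(-21)) = -2 + (7/(64 + 8) + 21) = -2 + (7/72 + 21) = -2 + 1519/72 = 1375/72 ≈ 19.097)
S*x = (1375/72)*209 = 287375/72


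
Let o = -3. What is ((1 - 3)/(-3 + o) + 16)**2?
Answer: 2401/9 ≈ 266.78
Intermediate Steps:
((1 - 3)/(-3 + o) + 16)**2 = ((1 - 3)/(-3 - 3) + 16)**2 = (-2/(-6) + 16)**2 = (-1/6*(-2) + 16)**2 = (1/3 + 16)**2 = (49/3)**2 = 2401/9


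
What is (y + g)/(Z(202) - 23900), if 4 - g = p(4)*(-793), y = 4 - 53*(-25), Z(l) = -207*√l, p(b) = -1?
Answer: -6453000/281277251 + 55890*√202/281277251 ≈ -0.020118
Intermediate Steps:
y = 1329 (y = 4 + 1325 = 1329)
g = -789 (g = 4 - (-1)*(-793) = 4 - 1*793 = 4 - 793 = -789)
(y + g)/(Z(202) - 23900) = (1329 - 789)/(-207*√202 - 23900) = 540/(-23900 - 207*√202)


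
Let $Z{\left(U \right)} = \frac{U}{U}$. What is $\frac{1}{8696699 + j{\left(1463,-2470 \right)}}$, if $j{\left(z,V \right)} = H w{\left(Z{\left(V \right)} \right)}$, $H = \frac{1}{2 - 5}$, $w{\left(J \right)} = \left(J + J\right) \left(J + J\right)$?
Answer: $\frac{3}{26090093} \approx 1.1499 \cdot 10^{-7}$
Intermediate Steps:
$Z{\left(U \right)} = 1$
$w{\left(J \right)} = 4 J^{2}$ ($w{\left(J \right)} = 2 J 2 J = 4 J^{2}$)
$H = - \frac{1}{3}$ ($H = \frac{1}{-3} = - \frac{1}{3} \approx -0.33333$)
$j{\left(z,V \right)} = - \frac{4}{3}$ ($j{\left(z,V \right)} = - \frac{4 \cdot 1^{2}}{3} = - \frac{4 \cdot 1}{3} = \left(- \frac{1}{3}\right) 4 = - \frac{4}{3}$)
$\frac{1}{8696699 + j{\left(1463,-2470 \right)}} = \frac{1}{8696699 - \frac{4}{3}} = \frac{1}{\frac{26090093}{3}} = \frac{3}{26090093}$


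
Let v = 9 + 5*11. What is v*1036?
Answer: 66304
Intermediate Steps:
v = 64 (v = 9 + 55 = 64)
v*1036 = 64*1036 = 66304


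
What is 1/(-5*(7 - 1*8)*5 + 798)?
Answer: 1/823 ≈ 0.0012151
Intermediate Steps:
1/(-5*(7 - 1*8)*5 + 798) = 1/(-5*(7 - 8)*5 + 798) = 1/(-5*(-1)*5 + 798) = 1/(5*5 + 798) = 1/(25 + 798) = 1/823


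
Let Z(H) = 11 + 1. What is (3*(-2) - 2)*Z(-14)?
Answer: -96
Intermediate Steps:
Z(H) = 12
(3*(-2) - 2)*Z(-14) = (3*(-2) - 2)*12 = (-6 - 2)*12 = -8*12 = -96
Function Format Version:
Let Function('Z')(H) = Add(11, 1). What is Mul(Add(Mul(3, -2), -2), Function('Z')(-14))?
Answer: -96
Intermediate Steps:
Function('Z')(H) = 12
Mul(Add(Mul(3, -2), -2), Function('Z')(-14)) = Mul(Add(Mul(3, -2), -2), 12) = Mul(Add(-6, -2), 12) = Mul(-8, 12) = -96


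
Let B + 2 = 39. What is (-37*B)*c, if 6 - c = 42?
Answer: 49284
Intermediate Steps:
B = 37 (B = -2 + 39 = 37)
c = -36 (c = 6 - 1*42 = 6 - 42 = -36)
(-37*B)*c = -37*37*(-36) = -1369*(-36) = 49284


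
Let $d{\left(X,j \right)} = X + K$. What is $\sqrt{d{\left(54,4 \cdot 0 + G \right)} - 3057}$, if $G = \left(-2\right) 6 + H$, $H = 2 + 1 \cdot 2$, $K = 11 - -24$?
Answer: $2 i \sqrt{742} \approx 54.479 i$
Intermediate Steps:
$K = 35$ ($K = 11 + 24 = 35$)
$H = 4$ ($H = 2 + 2 = 4$)
$G = -8$ ($G = \left(-2\right) 6 + 4 = -12 + 4 = -8$)
$d{\left(X,j \right)} = 35 + X$ ($d{\left(X,j \right)} = X + 35 = 35 + X$)
$\sqrt{d{\left(54,4 \cdot 0 + G \right)} - 3057} = \sqrt{\left(35 + 54\right) - 3057} = \sqrt{89 - 3057} = \sqrt{-2968} = 2 i \sqrt{742}$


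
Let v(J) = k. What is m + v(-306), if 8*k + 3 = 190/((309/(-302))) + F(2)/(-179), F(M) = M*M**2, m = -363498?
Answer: -160853942449/442488 ≈ -3.6352e+5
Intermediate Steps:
F(M) = M**3
k = -10439425/442488 (k = -3/8 + (190/((309/(-302))) + 2**3/(-179))/8 = -3/8 + (190/((309*(-1/302))) + 8*(-1/179))/8 = -3/8 + (190/(-309/302) - 8/179)/8 = -3/8 + (190*(-302/309) - 8/179)/8 = -3/8 + (-57380/309 - 8/179)/8 = -3/8 + (1/8)*(-10273492/55311) = -3/8 - 2568373/110622 = -10439425/442488 ≈ -23.593)
v(J) = -10439425/442488
m + v(-306) = -363498 - 10439425/442488 = -160853942449/442488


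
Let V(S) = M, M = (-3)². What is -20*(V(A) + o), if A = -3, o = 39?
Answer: -960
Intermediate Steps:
M = 9
V(S) = 9
-20*(V(A) + o) = -20*(9 + 39) = -20*48 = -960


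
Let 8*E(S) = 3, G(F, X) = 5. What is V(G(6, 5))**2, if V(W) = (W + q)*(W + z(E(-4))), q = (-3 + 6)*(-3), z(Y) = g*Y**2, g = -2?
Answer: 22801/64 ≈ 356.27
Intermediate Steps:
E(S) = 3/8 (E(S) = (1/8)*3 = 3/8)
z(Y) = -2*Y**2
q = -9 (q = 3*(-3) = -9)
V(W) = (-9 + W)*(-9/32 + W) (V(W) = (W - 9)*(W - 2*(3/8)**2) = (-9 + W)*(W - 2*9/64) = (-9 + W)*(W - 9/32) = (-9 + W)*(-9/32 + W))
V(G(6, 5))**2 = (81/32 + 5**2 - 297/32*5)**2 = (81/32 + 25 - 1485/32)**2 = (-151/8)**2 = 22801/64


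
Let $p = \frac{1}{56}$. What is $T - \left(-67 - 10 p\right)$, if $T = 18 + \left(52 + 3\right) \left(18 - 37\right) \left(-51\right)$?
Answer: $\frac{1494645}{28} \approx 53380.0$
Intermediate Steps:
$p = \frac{1}{56} \approx 0.017857$
$T = 53313$ ($T = 18 + 55 \left(-19\right) \left(-51\right) = 18 - -53295 = 18 + 53295 = 53313$)
$T - \left(-67 - 10 p\right) = 53313 - \left(-67 - \frac{5}{28}\right) = 53313 - - \frac{1881}{28} = 53313 + \frac{1881}{28} = \frac{1494645}{28}$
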